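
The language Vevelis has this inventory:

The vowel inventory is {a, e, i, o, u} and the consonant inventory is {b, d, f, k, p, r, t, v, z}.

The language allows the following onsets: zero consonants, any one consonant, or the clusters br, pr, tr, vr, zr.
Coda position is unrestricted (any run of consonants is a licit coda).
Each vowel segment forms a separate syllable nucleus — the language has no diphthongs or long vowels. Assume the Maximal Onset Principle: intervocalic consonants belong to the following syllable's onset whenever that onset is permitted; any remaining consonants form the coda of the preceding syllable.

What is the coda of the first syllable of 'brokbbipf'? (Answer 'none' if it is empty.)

kb

Vowels present: o, i; each is a nucleus, giving 2 syllables.
Between /o/ (V1) and /i/ (V2): /kbb/; trying suffixes from longest down, /b/ is the first permitted one, so coda /kb/ | onset /b/.
Syllabification: brokb.bipf.
Syllable 1 is /brokb/: onset /br/, nucleus /o/, coda /kb/.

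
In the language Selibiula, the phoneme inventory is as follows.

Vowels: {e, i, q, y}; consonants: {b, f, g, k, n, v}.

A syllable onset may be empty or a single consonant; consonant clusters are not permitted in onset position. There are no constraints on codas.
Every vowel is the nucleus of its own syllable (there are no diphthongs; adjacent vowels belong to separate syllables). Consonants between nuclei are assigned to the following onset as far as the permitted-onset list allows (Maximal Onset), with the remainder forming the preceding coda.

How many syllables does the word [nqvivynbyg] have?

4

Vowels present: q, i, y, y; each is a nucleus, giving 4 syllables.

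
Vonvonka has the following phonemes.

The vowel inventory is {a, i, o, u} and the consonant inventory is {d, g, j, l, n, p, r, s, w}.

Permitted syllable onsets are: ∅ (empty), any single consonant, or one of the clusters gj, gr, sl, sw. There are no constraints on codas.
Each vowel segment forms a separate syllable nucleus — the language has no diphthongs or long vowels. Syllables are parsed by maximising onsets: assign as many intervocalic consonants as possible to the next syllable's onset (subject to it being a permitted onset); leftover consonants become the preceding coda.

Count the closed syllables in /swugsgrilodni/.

2

Nuclei (vowels): u, i, o, i → 4 syllables.
/u…i/ gap (V1→V2): /gsgr/ — longest licit onset from the right is /gr/, leaving /gs/ as coda.
/i…o/ gap (V2→V3): /l/ → onset of the next syllable (single consonants are always licit onsets).
/o…i/ gap (V3→V4): /dn/; trying suffixes from longest down, /n/ is the first permitted one, so coda /d/ | onset /n/.
So the parse is swugs.gri.lod.ni.
Classifying each syllable: /swugs/ (closed), /gri/ (open), /lod/ (closed), /ni/ (open).
Closed syllables: 2.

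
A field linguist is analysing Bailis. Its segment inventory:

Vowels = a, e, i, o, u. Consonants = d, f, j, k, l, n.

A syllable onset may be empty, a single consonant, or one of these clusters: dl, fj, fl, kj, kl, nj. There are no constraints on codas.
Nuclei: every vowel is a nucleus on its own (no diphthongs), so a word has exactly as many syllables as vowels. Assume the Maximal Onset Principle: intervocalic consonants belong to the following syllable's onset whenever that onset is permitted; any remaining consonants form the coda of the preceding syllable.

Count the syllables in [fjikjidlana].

Nuclei (vowels): i, i, a, a → 4 syllables.

4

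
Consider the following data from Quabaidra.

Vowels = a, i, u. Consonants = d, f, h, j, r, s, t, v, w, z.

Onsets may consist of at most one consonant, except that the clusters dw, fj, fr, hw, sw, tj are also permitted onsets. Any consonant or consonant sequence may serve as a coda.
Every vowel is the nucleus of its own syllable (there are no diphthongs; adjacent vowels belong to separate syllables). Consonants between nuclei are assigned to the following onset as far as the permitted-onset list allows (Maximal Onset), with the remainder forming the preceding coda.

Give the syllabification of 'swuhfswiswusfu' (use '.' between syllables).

Vowels present: u, i, u, u; each is a nucleus, giving 4 syllables.
Between /u/ (V1) and /i/ (V2): /hfsw/ splits as /hf/ + /sw/ (/sw/ is the longest suffix that is a licit onset).
Between /i/ (V2) and /u/ (V3): /sw/ is a licit onset in full, so it all attaches to the next syllable.
Between /u/ (V3) and /u/ (V4): /sf/; trying suffixes from longest down, /f/ is the first permitted one, so coda /s/ | onset /f/.

swuhf.swi.swus.fu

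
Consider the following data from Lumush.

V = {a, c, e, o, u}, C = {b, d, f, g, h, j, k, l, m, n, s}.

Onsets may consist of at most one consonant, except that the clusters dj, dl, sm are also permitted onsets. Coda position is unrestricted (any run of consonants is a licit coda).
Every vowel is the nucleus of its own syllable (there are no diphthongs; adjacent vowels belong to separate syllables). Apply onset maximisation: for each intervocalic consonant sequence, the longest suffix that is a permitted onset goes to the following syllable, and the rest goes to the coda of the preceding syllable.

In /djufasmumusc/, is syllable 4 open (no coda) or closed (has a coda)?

open

Vowels present: u, a, u, u, c; each is a nucleus, giving 5 syllables.
σ1/σ2 boundary: /f/ → onset of the next syllable (single consonants are always licit onsets).
σ2/σ3 boundary: /sm/ — entire cluster is a permitted onset → onset /sm/, coda ∅.
σ3/σ4 boundary: /m/ → onset of the next syllable (single consonants are always licit onsets).
σ4/σ5 boundary: /s/ is a single consonant, so it becomes the next onset.
Putting it together: dju.fa.smu.mu.sc.
Syllable 4 is /mu/; it ends in its nucleus with no coda, so it is open.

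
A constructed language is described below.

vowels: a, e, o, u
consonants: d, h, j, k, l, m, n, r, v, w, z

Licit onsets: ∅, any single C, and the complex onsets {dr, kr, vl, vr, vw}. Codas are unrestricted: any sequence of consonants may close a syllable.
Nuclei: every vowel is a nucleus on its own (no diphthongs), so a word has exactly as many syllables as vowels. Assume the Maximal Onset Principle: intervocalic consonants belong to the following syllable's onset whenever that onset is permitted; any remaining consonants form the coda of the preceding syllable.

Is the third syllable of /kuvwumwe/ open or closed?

open

Nuclei (vowels): u, u, e → 3 syllables.
V1 /u/ – V2 /u/: cluster /vw/ — /vw/ is itself a permitted onset, so the whole cluster goes right; preceding coda = ∅.
V2 /u/ – V3 /e/: cluster /mw/ — the longest permitted-onset suffix is /w/; onset = /w/, preceding coda = /m/.
Putting it together: ku.vwum.we.
Syllable 3 is /we/; it ends in its nucleus with no coda, so it is open.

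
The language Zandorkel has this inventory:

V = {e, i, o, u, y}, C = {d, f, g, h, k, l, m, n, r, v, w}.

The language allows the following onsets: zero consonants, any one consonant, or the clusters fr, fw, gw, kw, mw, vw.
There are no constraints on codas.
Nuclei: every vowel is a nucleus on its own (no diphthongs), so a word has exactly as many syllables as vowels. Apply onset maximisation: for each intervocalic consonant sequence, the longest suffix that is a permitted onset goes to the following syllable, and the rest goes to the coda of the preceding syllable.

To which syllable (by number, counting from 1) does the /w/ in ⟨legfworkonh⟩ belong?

The vowels are e, o, o — 3 nuclei, so 3 syllables.
V1 /e/ – V2 /o/: /gfw/; trying suffixes from longest down, /fw/ is the first permitted one, so coda /g/ | onset /fw/.
V2 /o/ – V3 /o/: /rk/ — longest licit onset from the right is /k/, leaving /r/ as coda.
So the parse is leg.fwor.konh.
The /w/ is in the onset of syllable 2 (/fwor/).

2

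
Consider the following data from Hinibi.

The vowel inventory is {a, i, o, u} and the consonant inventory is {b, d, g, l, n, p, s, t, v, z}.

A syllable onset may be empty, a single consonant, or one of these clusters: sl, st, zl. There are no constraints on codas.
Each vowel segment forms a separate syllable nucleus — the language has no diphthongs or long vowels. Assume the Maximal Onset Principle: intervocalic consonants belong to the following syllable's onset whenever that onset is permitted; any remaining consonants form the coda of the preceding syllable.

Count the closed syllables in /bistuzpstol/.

2

Vowels present: i, u, o; each is a nucleus, giving 3 syllables.
Between /i/ (V1) and /u/ (V2): /st/ — entire cluster is a permitted onset → onset /st/, coda ∅.
Between /u/ (V2) and /o/ (V3): cluster /zpst/ — the longest permitted-onset suffix is /st/; onset = /st/, preceding coda = /zp/.
Result: bi.stuzp.stol.
Classifying each syllable: /bi/ (open), /stuzp/ (closed), /stol/ (closed).
Closed syllables: 2.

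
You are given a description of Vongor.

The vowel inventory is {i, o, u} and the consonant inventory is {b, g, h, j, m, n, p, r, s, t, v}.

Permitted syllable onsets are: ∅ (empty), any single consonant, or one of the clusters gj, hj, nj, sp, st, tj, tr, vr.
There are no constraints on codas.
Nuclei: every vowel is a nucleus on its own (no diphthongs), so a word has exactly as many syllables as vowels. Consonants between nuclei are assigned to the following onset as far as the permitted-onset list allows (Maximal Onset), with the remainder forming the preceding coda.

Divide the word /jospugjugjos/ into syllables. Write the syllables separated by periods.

The vowels are o, u, u, o — 4 nuclei, so 4 syllables.
/o…u/ gap (V1→V2): cluster /sp/ — /sp/ is itself a permitted onset, so the whole cluster goes right; preceding coda = ∅.
/u…u/ gap (V2→V3): /gj/ — entire cluster is a permitted onset → onset /gj/, coda ∅.
/u…o/ gap (V3→V4): /gj/ — entire cluster is a permitted onset → onset /gj/, coda ∅.

jo.spu.gju.gjos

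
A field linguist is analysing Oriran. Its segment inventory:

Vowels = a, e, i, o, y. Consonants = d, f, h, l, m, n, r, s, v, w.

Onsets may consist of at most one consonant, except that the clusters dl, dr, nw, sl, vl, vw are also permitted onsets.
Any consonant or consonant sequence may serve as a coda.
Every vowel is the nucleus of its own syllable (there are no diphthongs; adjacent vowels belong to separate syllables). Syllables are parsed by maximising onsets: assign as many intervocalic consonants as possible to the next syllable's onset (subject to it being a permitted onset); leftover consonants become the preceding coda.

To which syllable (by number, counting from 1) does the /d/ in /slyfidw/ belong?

2

Nuclei (vowels): y, i → 2 syllables.
σ1/σ2 boundary: just /f/ — single C goes to the following onset.
Result: sly.fidw.
The /d/ is in the coda of syllable 2 (/fidw/).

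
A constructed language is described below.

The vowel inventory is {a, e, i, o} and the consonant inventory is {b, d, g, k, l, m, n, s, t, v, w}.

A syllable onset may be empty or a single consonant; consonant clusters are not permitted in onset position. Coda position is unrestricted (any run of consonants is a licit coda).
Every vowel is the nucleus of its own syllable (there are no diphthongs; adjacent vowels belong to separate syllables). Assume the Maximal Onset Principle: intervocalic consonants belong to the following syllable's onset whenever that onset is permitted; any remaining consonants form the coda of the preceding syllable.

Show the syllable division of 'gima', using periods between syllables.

The vowels are i, a — 2 nuclei, so 2 syllables.
σ1/σ2 boundary: just /m/ — single C goes to the following onset.

gi.ma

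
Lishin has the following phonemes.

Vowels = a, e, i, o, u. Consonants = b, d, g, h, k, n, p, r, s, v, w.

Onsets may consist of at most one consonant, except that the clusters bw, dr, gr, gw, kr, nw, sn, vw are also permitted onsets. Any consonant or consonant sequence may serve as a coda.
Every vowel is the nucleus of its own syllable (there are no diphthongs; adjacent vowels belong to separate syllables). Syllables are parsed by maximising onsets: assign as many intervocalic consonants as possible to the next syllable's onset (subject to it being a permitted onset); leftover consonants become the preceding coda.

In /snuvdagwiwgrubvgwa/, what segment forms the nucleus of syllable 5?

Vowels present: u, a, i, u, a; each is a nucleus, giving 5 syllables.
The fifth nucleus (vowel 5 from the left) is /a/.

a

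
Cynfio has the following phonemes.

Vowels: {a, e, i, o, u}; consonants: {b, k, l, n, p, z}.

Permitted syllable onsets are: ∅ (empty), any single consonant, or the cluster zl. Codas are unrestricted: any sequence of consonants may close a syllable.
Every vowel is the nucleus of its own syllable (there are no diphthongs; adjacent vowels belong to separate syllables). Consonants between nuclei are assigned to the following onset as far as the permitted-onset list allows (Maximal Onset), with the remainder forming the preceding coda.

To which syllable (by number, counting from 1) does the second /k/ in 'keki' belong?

2

Nuclei (vowels): e, i → 2 syllables.
σ1/σ2 boundary: just /k/ — single C goes to the following onset.
So the parse is ke.ki.
The second /k/ is in the onset of syllable 2 (/ki/).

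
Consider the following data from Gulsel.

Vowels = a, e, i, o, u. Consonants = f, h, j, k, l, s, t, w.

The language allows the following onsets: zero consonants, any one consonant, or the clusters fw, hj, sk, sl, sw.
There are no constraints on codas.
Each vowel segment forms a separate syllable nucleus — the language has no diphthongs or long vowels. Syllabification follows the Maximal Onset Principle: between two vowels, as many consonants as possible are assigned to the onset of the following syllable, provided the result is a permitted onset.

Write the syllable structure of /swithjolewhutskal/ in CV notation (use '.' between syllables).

The vowels are i, o, e, u, a — 5 nuclei, so 5 syllables.
σ1/σ2 boundary: /thj/ splits as /t/ + /hj/ (/hj/ is the longest suffix that is a licit onset).
σ2/σ3 boundary: /l/ is a single consonant, so it becomes the next onset.
σ3/σ4 boundary: cluster /wh/ — the longest permitted-onset suffix is /h/; onset = /h/, preceding coda = /w/.
σ4/σ5 boundary: cluster /tsk/ — the longest permitted-onset suffix is /sk/; onset = /sk/, preceding coda = /t/.
Result: swit.hjo.lew.hut.skal.
Mapping each syllable to C/V: /swit/ → CCVC, /hjo/ → CCV, /lew/ → CVC, /hut/ → CVC, /skal/ → CCVC.

CCVC.CCV.CVC.CVC.CCVC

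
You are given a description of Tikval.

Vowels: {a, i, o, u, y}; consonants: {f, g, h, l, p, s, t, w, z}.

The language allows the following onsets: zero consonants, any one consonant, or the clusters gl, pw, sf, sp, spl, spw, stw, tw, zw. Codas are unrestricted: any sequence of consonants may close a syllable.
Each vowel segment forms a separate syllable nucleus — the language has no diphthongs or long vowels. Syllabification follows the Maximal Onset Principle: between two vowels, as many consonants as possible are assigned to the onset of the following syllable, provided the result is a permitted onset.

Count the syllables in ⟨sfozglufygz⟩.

The vowels are o, u, y — 3 nuclei, so 3 syllables.

3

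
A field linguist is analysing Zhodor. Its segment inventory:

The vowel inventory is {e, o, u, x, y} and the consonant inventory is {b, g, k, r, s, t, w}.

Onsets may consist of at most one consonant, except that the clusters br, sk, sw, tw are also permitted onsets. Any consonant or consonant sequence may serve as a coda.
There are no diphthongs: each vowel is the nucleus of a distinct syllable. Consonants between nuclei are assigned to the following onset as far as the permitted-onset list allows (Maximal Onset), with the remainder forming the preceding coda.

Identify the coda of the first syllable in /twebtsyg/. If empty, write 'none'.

Nuclei (vowels): e, y → 2 syllables.
σ1/σ2 boundary: /bts/ — longest licit onset from the right is /s/, leaving /bt/ as coda.
Syllabification: twebt.syg.
Syllable 1 is /twebt/: onset /tw/, nucleus /e/, coda /bt/.

bt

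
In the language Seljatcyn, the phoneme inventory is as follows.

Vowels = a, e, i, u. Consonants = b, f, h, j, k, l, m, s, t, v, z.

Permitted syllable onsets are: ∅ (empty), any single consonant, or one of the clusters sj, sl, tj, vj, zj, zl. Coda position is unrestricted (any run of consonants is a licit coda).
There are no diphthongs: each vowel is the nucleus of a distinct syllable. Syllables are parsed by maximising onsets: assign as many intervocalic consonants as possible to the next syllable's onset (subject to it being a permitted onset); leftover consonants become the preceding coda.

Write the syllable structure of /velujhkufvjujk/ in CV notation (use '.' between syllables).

CV.CVCC.CVC.CCVCC

Nuclei (vowels): e, u, u, u → 4 syllables.
/e…u/ gap (V1→V2): /l/ is a single consonant, so it becomes the next onset.
/u…u/ gap (V2→V3): cluster /jhk/ — the longest permitted-onset suffix is /k/; onset = /k/, preceding coda = /jh/.
/u…u/ gap (V3→V4): cluster /fvj/ — the longest permitted-onset suffix is /vj/; onset = /vj/, preceding coda = /f/.
So the parse is ve.lujh.kuf.vjujk.
Mapping each syllable to C/V: /ve/ → CV, /lujh/ → CVCC, /kuf/ → CVC, /vjujk/ → CCVCC.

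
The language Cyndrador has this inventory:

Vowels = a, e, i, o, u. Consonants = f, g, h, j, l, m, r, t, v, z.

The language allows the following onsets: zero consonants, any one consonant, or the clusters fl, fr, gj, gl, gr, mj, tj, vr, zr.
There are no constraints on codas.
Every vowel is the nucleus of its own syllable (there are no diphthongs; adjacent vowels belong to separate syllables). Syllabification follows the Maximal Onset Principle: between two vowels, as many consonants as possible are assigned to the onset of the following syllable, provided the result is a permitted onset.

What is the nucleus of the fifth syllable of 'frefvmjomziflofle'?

The vowels are e, o, i, o, e — 5 nuclei, so 5 syllables.
The fifth nucleus (vowel 5 from the left) is /e/.

e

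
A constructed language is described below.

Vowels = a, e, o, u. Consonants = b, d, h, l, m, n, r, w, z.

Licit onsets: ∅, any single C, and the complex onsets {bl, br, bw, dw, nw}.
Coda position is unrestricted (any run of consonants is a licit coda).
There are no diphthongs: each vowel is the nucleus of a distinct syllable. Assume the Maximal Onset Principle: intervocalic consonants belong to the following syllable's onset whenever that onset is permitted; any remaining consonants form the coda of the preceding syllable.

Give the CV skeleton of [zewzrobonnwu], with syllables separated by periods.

Vowels present: e, o, o, u; each is a nucleus, giving 4 syllables.
/e…o/ gap (V1→V2): /wzr/ splits as /wz/ + /r/ (/r/ is the longest suffix that is a licit onset).
/o…o/ gap (V2→V3): just /b/ — single C goes to the following onset.
/o…u/ gap (V3→V4): /nnw/ — longest licit onset from the right is /nw/, leaving /n/ as coda.
Putting it together: zewz.ro.bon.nwu.
Mapping each syllable to C/V: /zewz/ → CVCC, /ro/ → CV, /bon/ → CVC, /nwu/ → CCV.

CVCC.CV.CVC.CCV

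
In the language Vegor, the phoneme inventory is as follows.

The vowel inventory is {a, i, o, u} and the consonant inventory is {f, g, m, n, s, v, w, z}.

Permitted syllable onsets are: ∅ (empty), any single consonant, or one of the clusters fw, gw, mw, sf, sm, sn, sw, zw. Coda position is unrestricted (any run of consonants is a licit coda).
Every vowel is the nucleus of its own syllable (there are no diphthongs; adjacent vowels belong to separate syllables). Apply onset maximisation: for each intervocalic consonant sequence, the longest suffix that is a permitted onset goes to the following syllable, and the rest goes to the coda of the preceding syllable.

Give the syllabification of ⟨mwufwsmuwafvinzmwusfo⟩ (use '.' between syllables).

The vowels are u, u, a, i, u, o — 6 nuclei, so 6 syllables.
Between /u/ (V1) and /u/ (V2): /fwsm/; trying suffixes from longest down, /sm/ is the first permitted one, so coda /fw/ | onset /sm/.
Between /u/ (V2) and /a/ (V3): just /w/ — single C goes to the following onset.
Between /a/ (V3) and /i/ (V4): /fv/ — longest licit onset from the right is /v/, leaving /f/ as coda.
Between /i/ (V4) and /u/ (V5): /nzmw/ splits as /nz/ + /mw/ (/mw/ is the longest suffix that is a licit onset).
Between /u/ (V5) and /o/ (V6): cluster /sf/ — /sf/ is itself a permitted onset, so the whole cluster goes right; preceding coda = ∅.

mwufw.smu.waf.vinz.mwu.sfo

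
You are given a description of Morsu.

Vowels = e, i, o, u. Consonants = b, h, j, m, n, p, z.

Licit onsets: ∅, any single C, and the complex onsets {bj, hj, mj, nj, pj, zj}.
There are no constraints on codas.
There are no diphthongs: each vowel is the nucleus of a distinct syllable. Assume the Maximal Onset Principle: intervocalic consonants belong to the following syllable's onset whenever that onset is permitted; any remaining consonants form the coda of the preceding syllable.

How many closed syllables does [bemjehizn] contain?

Nuclei (vowels): e, e, i → 3 syllables.
Between /e/ (V1) and /e/ (V2): /mj/ is a licit onset in full, so it all attaches to the next syllable.
Between /e/ (V2) and /i/ (V3): just /h/ — single C goes to the following onset.
Result: be.mje.hizn.
Classifying each syllable: /be/ (open), /mje/ (open), /hizn/ (closed).
Closed syllables: 1.

1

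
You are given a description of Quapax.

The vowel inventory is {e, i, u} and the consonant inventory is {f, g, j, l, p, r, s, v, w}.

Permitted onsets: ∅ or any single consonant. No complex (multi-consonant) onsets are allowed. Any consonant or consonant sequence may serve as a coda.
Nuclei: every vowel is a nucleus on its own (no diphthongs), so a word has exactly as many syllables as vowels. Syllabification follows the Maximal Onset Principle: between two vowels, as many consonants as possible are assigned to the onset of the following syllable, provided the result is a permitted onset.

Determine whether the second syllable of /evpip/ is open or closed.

The vowels are e, i — 2 nuclei, so 2 syllables.
/e…i/ gap (V1→V2): cluster /vp/ — the longest permitted-onset suffix is /p/; onset = /p/, preceding coda = /v/.
So the parse is ev.pip.
Syllable 2 is /pip/ with coda /p/, so it is closed.

closed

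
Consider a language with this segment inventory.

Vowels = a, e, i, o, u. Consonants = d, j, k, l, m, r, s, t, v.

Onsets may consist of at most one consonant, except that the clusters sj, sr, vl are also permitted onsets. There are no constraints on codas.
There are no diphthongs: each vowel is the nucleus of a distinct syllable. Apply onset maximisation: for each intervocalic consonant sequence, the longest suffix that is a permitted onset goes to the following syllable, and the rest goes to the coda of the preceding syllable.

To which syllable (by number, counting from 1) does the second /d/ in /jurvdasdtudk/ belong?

Nuclei (vowels): u, a, u → 3 syllables.
σ1/σ2 boundary: cluster /rvd/ — the longest permitted-onset suffix is /d/; onset = /d/, preceding coda = /rv/.
σ2/σ3 boundary: cluster /sdt/ — the longest permitted-onset suffix is /t/; onset = /t/, preceding coda = /sd/.
Syllabification: jurv.dasd.tudk.
The second /d/ is in the coda of syllable 2 (/dasd/).

2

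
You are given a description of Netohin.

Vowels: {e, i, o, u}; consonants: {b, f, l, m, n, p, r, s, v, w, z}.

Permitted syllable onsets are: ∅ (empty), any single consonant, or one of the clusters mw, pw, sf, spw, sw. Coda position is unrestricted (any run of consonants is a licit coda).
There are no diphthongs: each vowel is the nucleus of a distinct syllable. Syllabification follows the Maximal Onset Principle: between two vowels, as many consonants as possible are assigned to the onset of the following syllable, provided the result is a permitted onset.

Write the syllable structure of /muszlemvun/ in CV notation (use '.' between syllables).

Vowels present: u, e, u; each is a nucleus, giving 3 syllables.
V1 /u/ – V2 /e/: cluster /szl/ — the longest permitted-onset suffix is /l/; onset = /l/, preceding coda = /sz/.
V2 /e/ – V3 /u/: /mv/ — longest licit onset from the right is /v/, leaving /m/ as coda.
Result: musz.lem.vun.
Mapping each syllable to C/V: /musz/ → CVCC, /lem/ → CVC, /vun/ → CVC.

CVCC.CVC.CVC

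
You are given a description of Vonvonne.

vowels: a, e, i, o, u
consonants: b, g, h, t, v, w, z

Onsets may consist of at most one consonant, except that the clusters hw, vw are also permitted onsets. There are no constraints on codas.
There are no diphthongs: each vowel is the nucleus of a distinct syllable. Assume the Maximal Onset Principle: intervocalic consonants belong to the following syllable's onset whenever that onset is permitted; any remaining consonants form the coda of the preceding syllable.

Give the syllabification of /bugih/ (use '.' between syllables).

bu.gih

Nuclei (vowels): u, i → 2 syllables.
V1 /u/ – V2 /i/: /g/ → onset of the next syllable (single consonants are always licit onsets).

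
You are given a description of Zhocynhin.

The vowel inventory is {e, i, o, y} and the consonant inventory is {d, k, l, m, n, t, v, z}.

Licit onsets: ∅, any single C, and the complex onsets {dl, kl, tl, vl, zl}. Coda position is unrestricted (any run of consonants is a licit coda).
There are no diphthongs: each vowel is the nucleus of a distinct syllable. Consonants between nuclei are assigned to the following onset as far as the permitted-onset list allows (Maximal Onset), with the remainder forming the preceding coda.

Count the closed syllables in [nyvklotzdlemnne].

3

The vowels are y, o, e, e — 4 nuclei, so 4 syllables.
Between /y/ (V1) and /o/ (V2): cluster /vkl/ — the longest permitted-onset suffix is /kl/; onset = /kl/, preceding coda = /v/.
Between /o/ (V2) and /e/ (V3): cluster /tzdl/ — the longest permitted-onset suffix is /dl/; onset = /dl/, preceding coda = /tz/.
Between /e/ (V3) and /e/ (V4): /mnn/ splits as /mn/ + /n/ (/n/ is the longest suffix that is a licit onset).
Putting it together: nyv.klotz.dlemn.ne.
Classifying each syllable: /nyv/ (closed), /klotz/ (closed), /dlemn/ (closed), /ne/ (open).
Closed syllables: 3.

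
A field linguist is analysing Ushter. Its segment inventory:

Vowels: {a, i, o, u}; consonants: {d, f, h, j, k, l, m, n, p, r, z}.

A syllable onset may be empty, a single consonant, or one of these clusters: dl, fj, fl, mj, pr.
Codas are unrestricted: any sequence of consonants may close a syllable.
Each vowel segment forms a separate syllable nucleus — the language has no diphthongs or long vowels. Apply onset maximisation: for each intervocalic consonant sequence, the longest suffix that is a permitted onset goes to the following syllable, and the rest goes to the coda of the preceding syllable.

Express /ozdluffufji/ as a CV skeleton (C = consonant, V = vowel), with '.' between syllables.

VC.CCVC.CV.CCV

Vowels present: o, u, u, i; each is a nucleus, giving 4 syllables.
Between /o/ (V1) and /u/ (V2): cluster /zdl/ — the longest permitted-onset suffix is /dl/; onset = /dl/, preceding coda = /z/.
Between /u/ (V2) and /u/ (V3): /ff/ — longest licit onset from the right is /f/, leaving /f/ as coda.
Between /u/ (V3) and /i/ (V4): cluster /fj/ — /fj/ is itself a permitted onset, so the whole cluster goes right; preceding coda = ∅.
So the parse is oz.dluf.fu.fji.
Mapping each syllable to C/V: /oz/ → VC, /dluf/ → CCVC, /fu/ → CV, /fji/ → CCV.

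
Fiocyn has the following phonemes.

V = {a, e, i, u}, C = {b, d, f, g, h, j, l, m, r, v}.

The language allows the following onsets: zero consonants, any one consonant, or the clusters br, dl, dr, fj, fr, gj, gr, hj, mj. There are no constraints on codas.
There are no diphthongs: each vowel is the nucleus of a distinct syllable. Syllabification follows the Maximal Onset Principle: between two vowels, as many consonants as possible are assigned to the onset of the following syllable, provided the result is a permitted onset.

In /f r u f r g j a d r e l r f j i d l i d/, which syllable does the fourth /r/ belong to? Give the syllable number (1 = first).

3

The vowels are u, a, e, i, i — 5 nuclei, so 5 syllables.
V1 /u/ – V2 /a/: /frgj/ splits as /fr/ + /gj/ (/gj/ is the longest suffix that is a licit onset).
V2 /a/ – V3 /e/: /dr/ — entire cluster is a permitted onset → onset /dr/, coda ∅.
V3 /e/ – V4 /i/: /lrfj/ — longest licit onset from the right is /fj/, leaving /lr/ as coda.
V4 /i/ – V5 /i/: /dl/ — entire cluster is a permitted onset → onset /dl/, coda ∅.
Syllabification: frufr.gja.drelr.fji.dlid.
The fourth /r/ is in the coda of syllable 3 (/drelr/).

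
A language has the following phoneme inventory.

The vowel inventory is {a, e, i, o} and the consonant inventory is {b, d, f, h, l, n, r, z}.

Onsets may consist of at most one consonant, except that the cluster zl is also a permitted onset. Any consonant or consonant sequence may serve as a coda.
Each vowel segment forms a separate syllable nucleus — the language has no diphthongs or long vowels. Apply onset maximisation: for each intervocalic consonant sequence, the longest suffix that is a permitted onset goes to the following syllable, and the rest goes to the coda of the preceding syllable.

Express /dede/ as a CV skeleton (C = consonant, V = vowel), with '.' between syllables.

Vowels present: e, e; each is a nucleus, giving 2 syllables.
Between /e/ (V1) and /e/ (V2): /d/ → onset of the next syllable (single consonants are always licit onsets).
Putting it together: de.de.
Mapping each syllable to C/V: /de/ → CV, /de/ → CV.

CV.CV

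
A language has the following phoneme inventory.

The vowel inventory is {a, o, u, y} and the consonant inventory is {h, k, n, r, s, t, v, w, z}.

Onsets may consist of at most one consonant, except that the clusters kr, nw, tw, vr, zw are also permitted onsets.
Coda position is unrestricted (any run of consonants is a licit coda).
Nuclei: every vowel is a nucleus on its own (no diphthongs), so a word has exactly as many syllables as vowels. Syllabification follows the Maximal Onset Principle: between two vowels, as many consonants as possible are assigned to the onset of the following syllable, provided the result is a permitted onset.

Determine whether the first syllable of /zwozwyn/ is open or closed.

Nuclei (vowels): o, y → 2 syllables.
σ1/σ2 boundary: /zw/ is a licit onset in full, so it all attaches to the next syllable.
Syllabification: zwo.zwyn.
Syllable 1 is /zwo/; it ends in its nucleus with no coda, so it is open.

open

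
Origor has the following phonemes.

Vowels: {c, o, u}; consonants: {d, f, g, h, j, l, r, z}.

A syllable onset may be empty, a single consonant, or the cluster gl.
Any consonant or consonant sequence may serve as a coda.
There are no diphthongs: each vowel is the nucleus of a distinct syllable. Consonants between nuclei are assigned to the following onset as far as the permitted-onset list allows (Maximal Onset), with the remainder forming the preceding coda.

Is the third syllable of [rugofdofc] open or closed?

open

The vowels are u, o, o, c — 4 nuclei, so 4 syllables.
σ1/σ2 boundary: /g/ → onset of the next syllable (single consonants are always licit onsets).
σ2/σ3 boundary: /fd/; trying suffixes from longest down, /d/ is the first permitted one, so coda /f/ | onset /d/.
σ3/σ4 boundary: /f/ → onset of the next syllable (single consonants are always licit onsets).
Syllabification: ru.gof.do.fc.
Syllable 3 is /do/; it ends in its nucleus with no coda, so it is open.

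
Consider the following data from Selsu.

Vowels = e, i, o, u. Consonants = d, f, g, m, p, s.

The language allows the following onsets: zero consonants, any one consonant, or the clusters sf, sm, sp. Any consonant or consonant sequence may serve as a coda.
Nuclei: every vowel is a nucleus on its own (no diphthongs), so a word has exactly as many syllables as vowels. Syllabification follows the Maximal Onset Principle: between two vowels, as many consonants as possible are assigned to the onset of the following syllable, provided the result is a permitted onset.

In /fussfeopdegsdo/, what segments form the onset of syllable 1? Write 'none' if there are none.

Vowels present: u, e, o, e, o; each is a nucleus, giving 5 syllables.
Between /u/ (V1) and /e/ (V2): /ssf/ — longest licit onset from the right is /sf/, leaving /s/ as coda.
Between /e/ (V2) and /o/ (V3): nothing intervenes; syllable break is V.V.
Between /o/ (V3) and /e/ (V4): /pd/; trying suffixes from longest down, /d/ is the first permitted one, so coda /p/ | onset /d/.
Between /e/ (V4) and /o/ (V5): cluster /gsd/ — the longest permitted-onset suffix is /d/; onset = /d/, preceding coda = /gs/.
So the parse is fus.sfe.op.degs.do.
Syllable 1 is /fus/: onset /f/, nucleus /u/, coda /s/.

f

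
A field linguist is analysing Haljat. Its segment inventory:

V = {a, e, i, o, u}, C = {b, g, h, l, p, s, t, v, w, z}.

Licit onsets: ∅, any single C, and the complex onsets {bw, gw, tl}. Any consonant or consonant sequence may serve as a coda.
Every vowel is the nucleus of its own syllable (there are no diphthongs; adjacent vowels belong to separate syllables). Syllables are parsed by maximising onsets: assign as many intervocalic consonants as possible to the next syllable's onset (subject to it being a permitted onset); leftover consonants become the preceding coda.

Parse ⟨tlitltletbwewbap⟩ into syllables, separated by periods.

tlitl.tlet.bwew.bap

Vowels present: i, e, e, a; each is a nucleus, giving 4 syllables.
Between /i/ (V1) and /e/ (V2): /tltl/ — longest licit onset from the right is /tl/, leaving /tl/ as coda.
Between /e/ (V2) and /e/ (V3): /tbw/ — longest licit onset from the right is /bw/, leaving /t/ as coda.
Between /e/ (V3) and /a/ (V4): /wb/ — longest licit onset from the right is /b/, leaving /w/ as coda.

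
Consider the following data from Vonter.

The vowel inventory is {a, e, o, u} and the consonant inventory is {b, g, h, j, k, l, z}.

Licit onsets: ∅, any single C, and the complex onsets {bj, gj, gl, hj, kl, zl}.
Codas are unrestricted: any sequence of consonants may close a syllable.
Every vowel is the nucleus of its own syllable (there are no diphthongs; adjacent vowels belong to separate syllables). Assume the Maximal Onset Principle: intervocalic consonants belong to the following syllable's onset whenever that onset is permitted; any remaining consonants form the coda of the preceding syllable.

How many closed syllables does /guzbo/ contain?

Nuclei (vowels): u, o → 2 syllables.
σ1/σ2 boundary: /zb/ splits as /z/ + /b/ (/b/ is the longest suffix that is a licit onset).
Result: guz.bo.
Classifying each syllable: /guz/ (closed), /bo/ (open).
Closed syllables: 1.

1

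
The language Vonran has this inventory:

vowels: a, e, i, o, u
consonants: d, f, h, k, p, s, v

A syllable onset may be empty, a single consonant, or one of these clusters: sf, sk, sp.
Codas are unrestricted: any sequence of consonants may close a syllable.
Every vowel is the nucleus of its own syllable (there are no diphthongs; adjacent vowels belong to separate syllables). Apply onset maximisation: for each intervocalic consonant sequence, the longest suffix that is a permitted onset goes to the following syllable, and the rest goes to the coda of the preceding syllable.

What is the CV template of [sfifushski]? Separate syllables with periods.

CCV.CVCC.CCV

Vowels present: i, u, i; each is a nucleus, giving 3 syllables.
V1 /i/ – V2 /u/: /f/ → onset of the next syllable (single consonants are always licit onsets).
V2 /u/ – V3 /i/: cluster /shsk/ — the longest permitted-onset suffix is /sk/; onset = /sk/, preceding coda = /sh/.
Result: sfi.fush.ski.
Mapping each syllable to C/V: /sfi/ → CCV, /fush/ → CVCC, /ski/ → CCV.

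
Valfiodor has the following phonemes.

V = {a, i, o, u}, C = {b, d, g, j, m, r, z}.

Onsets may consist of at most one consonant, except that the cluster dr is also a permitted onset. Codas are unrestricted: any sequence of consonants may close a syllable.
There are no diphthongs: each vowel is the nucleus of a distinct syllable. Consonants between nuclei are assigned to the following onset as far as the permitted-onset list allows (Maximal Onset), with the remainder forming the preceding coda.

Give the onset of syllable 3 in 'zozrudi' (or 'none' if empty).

The vowels are o, u, i — 3 nuclei, so 3 syllables.
Between /o/ (V1) and /u/ (V2): cluster /zr/ — the longest permitted-onset suffix is /r/; onset = /r/, preceding coda = /z/.
Between /u/ (V2) and /i/ (V3): /d/ is a single consonant, so it becomes the next onset.
So the parse is zoz.ru.di.
Syllable 3 is /di/: onset /d/, nucleus /i/, coda ∅.

d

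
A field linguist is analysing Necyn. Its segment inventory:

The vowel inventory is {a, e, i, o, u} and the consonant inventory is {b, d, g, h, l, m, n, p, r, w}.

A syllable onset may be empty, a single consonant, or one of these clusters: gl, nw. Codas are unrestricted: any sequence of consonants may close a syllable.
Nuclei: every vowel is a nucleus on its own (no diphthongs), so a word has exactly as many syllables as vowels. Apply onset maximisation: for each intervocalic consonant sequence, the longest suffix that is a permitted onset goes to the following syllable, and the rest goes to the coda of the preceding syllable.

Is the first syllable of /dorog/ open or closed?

Vowels present: o, o; each is a nucleus, giving 2 syllables.
V1 /o/ – V2 /o/: just /r/ — single C goes to the following onset.
So the parse is do.rog.
Syllable 1 is /do/; it ends in its nucleus with no coda, so it is open.

open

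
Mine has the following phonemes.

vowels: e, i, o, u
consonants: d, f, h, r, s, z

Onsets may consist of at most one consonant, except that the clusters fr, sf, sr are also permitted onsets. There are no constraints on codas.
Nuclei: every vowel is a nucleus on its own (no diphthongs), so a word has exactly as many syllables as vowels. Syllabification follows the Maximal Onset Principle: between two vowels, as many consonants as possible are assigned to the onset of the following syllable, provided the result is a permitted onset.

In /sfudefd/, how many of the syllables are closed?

The vowels are u, e — 2 nuclei, so 2 syllables.
Between /u/ (V1) and /e/ (V2): /d/ → onset of the next syllable (single consonants are always licit onsets).
Result: sfu.defd.
Classifying each syllable: /sfu/ (open), /defd/ (closed).
Closed syllables: 1.

1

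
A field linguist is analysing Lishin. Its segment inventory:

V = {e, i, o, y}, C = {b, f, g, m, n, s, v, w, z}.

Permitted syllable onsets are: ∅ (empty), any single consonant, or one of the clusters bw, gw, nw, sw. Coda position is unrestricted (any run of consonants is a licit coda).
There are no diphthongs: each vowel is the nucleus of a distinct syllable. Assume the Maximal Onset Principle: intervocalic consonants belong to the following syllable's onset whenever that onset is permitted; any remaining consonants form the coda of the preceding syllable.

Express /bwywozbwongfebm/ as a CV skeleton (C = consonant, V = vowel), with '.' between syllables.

CCV.CVC.CCVCC.CVCC

Vowels present: y, o, o, e; each is a nucleus, giving 4 syllables.
σ1/σ2 boundary: /w/ → onset of the next syllable (single consonants are always licit onsets).
σ2/σ3 boundary: cluster /zbw/ — the longest permitted-onset suffix is /bw/; onset = /bw/, preceding coda = /z/.
σ3/σ4 boundary: /ngf/ splits as /ng/ + /f/ (/f/ is the longest suffix that is a licit onset).
Putting it together: bwy.woz.bwong.febm.
Mapping each syllable to C/V: /bwy/ → CCV, /woz/ → CVC, /bwong/ → CCVCC, /febm/ → CVCC.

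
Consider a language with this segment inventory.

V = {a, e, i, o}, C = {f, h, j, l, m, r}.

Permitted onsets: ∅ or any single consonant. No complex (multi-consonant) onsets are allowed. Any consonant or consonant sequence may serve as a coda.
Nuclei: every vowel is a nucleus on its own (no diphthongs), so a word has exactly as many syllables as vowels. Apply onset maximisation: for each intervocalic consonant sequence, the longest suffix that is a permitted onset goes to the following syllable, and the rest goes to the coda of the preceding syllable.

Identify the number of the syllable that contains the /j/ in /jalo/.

1

Vowels present: a, o; each is a nucleus, giving 2 syllables.
Between /a/ (V1) and /o/ (V2): just /l/ — single C goes to the following onset.
Syllabification: ja.lo.
The /j/ is in the onset of syllable 1 (/ja/).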